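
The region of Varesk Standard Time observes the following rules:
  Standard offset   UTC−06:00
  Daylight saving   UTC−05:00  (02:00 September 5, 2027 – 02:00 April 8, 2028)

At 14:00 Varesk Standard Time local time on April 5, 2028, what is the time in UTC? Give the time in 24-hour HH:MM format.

April 5, 2028 lies within the daylight-saving period (5 September 2027 – 8 April 2028), so Varesk Standard Time is on daylight time, UTC−05:00.
14:00 local + 5h = 19:00 UTC.

19:00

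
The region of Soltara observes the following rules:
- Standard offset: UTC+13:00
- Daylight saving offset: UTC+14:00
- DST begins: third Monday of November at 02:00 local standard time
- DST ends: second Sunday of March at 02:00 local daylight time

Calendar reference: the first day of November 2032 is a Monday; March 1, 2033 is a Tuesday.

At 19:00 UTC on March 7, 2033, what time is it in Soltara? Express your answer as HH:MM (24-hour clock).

1 November 2032 is a Monday, so the first Monday is November 1 and the third is November 15.
1 March 2033 is a Tuesday, so the first Sunday is March 6 and the second is March 13.
At the standard offset (UTC+13:00), 19:00 UTC + 13h = 08:00 Soltara standard time (rolling into the next day, 8 March 2033).
The standard-time date in Soltara, March 8, 2033, falls between 15 November 2032 and 13 March 2033, so daylight saving is in effect and Soltara is at UTC+14:00.
19:00 UTC + 14h = 09:00 local (rolling into the next day, 8 March 2033).

09:00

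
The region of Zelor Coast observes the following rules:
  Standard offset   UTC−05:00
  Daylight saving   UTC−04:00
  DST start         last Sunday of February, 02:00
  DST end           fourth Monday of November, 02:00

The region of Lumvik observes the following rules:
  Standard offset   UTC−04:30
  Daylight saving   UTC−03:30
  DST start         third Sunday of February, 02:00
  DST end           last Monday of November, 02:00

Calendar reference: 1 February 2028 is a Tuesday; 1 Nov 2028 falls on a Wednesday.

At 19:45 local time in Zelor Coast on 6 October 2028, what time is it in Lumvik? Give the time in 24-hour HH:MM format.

20:15

1 February 2028 is a Tuesday, so Sundays fall on 6, 13, 20, 27; the last is February 27.
1 November 2028 is a Wednesday, so the first Monday is November 6 and the fourth is November 27.
6 October 2028 falls between 27 February and 27 November, so daylight saving is in effect and Zelor Coast is at UTC−04:00.
19:45 Zelor Coast + 4h = 23:45 UTC.
1 February 2028 is a Tuesday, so the first Sunday is February 6 and the third is February 20.
1 November 2028 is a Wednesday, so Mondays fall on 6, 13, 20, 27; the last is November 27.
At the standard offset (UTC−04:30), 23:45 UTC − 4h30m = 19:15 Lumvik standard time.
The standard-time date in Lumvik, 6 October 2028, falls between 20 February and 27 November, so daylight saving is in effect and Lumvik is at UTC−03:30.
23:45 UTC − 3h30m = 20:15 Lumvik.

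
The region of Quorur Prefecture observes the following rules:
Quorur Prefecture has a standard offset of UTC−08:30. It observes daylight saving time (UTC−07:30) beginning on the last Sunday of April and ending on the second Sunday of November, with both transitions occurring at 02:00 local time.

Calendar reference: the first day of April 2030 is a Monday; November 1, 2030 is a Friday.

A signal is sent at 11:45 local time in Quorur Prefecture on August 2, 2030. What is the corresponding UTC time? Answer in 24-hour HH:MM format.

19:15

1 April 2030 is a Monday, so Sundays fall on 7, 14, 21, 28; the last is April 28.
1 November 2030 is a Friday, so the first Sunday is November 3 and the second is November 10.
August 2, 2030 lies within the daylight-saving period (28 April – 10 November), so Quorur Prefecture is on daylight time, UTC−07:30.
11:45 local + 7h30m = 19:15 UTC.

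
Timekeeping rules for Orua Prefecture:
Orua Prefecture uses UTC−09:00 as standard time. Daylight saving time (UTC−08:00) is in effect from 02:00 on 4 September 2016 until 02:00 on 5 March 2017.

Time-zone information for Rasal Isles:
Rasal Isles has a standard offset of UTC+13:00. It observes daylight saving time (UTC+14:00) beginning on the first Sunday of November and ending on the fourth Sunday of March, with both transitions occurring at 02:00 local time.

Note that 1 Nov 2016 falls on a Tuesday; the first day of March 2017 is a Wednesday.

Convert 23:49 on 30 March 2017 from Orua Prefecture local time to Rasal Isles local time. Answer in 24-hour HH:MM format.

Daylight saving runs 4 September 2016 – 5 March 2017; 30 March 2017 is outside that window, so Orua Prefecture is on standard time at UTC−09:00.
23:49 Orua Prefecture + 9h = 08:49 UTC (rolling into the next day, 31 March 2017).
1 November 2016 is a Tuesday, so the first Sunday is November 6.
1 March 2017 is a Wednesday, so the first Sunday is March 5 and the fourth is March 26.
At the standard offset (UTC+13:00), 08:49 UTC + 13h = 21:49 Rasal Isles standard time.
Daylight saving runs 6 November 2016 – 26 March 2017; the standard-time date in Rasal Isles, 31 March 2017, is outside that window, so Rasal Isles is on standard time at UTC+13:00.
08:49 UTC + 13h = 21:49 Rasal Isles.

21:49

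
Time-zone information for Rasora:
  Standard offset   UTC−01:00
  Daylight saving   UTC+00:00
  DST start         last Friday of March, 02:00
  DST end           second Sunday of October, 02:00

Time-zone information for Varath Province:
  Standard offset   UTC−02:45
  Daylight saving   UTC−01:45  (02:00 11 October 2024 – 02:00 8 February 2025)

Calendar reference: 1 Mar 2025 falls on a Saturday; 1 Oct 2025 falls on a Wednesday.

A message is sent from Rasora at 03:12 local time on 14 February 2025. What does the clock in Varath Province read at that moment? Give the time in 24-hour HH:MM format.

01:27

1 March 2025 is a Saturday, so Fridays fall on 7, 14, 21, 28; the last is March 28.
1 October 2025 is a Wednesday, so the first Sunday is October 5 and the second is October 12.
Daylight saving runs 28 March – 12 October; 14 February 2025 is outside that window, so Rasora is on standard time at UTC−01:00.
03:12 Rasora + 1h = 04:12 UTC.
At the standard offset (UTC−02:45), 04:12 UTC − 2h45m = 01:27 Varath Province standard time.
The standard-time date in Varath Province, 14 February 2025, is outside the daylight-saving period (11 October 2024 – 8 February 2025), so Varath Province is on standard time, UTC−02:45.
04:12 UTC − 2h45m = 01:27 Varath Province.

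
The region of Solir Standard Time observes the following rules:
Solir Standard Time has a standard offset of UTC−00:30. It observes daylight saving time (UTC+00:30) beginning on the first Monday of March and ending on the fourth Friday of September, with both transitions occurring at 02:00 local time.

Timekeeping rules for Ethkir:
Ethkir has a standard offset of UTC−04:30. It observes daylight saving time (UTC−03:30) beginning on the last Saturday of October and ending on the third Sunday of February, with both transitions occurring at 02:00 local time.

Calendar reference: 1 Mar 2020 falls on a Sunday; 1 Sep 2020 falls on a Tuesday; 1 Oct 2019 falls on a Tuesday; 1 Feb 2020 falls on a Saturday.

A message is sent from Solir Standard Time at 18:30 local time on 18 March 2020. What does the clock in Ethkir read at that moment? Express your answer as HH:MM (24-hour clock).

1 March 2020 is a Sunday, so the first Monday is March 2.
1 September 2020 is a Tuesday, so the first Friday is September 4 and the fourth is September 25.
Daylight saving runs 2 March – 25 September; 18 March 2020 is inside that window, so Solir Standard Time is at UTC+00:30.
18:30 Solir Standard Time − 0h30m = 18:00 UTC.
1 October 2019 is a Tuesday, so Saturdays fall on 5, 12, 19, 26; the last is October 26.
1 February 2020 is a Saturday, so the first Sunday is February 2 and the third is February 16.
At the standard offset (UTC−04:30), 18:00 UTC − 4h30m = 13:30 Ethkir standard time.
The standard-time date in Ethkir, 18 March 2020, is outside the daylight-saving period (26 October 2019 – 16 February 2020), so Ethkir is on standard time, UTC−04:30.
18:00 UTC − 4h30m = 13:30 Ethkir.

13:30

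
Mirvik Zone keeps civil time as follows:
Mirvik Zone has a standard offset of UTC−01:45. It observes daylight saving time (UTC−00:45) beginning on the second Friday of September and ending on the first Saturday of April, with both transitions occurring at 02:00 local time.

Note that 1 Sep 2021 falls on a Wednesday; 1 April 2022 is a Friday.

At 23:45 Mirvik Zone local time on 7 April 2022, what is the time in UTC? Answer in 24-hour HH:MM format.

01:30

1 September 2021 is a Wednesday, so the first Friday is September 3 and the second is September 10.
1 April 2022 is a Friday, so the first Saturday is April 2.
Daylight saving runs 10 September 2021 – 2 April 2022; 7 April 2022 is outside that window, so Mirvik Zone is on standard time at UTC−01:45.
23:45 local + 1h45m = 01:30 UTC (rolling into the next day, 8 April 2022).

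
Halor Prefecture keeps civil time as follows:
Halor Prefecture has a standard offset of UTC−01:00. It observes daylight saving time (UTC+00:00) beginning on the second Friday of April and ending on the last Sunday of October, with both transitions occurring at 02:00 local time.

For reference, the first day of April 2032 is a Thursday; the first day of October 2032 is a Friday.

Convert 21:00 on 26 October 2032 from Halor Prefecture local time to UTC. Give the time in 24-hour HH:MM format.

1 April 2032 is a Thursday, so the first Friday is April 2 and the second is April 9.
1 October 2032 is a Friday, so Sundays fall on 3, 10, 17, 24, 31; the last is October 31.
Daylight saving runs 9 April – 31 October; 26 October 2032 is inside that window, so Halor Prefecture is at UTC+00:00.
21:00 local − 0h = 21:00 UTC.

21:00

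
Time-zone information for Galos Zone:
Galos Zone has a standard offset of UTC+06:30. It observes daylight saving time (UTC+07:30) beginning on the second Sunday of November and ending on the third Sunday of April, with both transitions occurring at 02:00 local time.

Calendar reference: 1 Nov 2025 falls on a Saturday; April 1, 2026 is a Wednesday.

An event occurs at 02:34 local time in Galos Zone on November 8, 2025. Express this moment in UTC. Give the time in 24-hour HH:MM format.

1 November 2025 is a Saturday, so the first Sunday is November 2 and the second is November 9.
1 April 2026 is a Wednesday, so the first Sunday is April 5 and the third is April 19.
November 8, 2025 is outside the daylight-saving period (9 November 2025 – 19 April 2026), so Galos Zone is on standard time, UTC+06:30.
02:34 local − 6h30m = 20:04 UTC (rolling into the previous day, 7 November 2025).

20:04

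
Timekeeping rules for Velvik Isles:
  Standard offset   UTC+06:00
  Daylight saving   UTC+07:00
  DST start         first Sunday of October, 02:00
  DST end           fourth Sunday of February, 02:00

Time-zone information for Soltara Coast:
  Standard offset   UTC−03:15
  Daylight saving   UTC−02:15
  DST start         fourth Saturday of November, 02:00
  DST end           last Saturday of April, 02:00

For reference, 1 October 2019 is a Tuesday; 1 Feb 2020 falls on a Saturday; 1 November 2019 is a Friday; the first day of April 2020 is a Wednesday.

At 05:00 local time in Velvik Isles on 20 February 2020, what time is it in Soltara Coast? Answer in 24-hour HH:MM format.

1 October 2019 is a Tuesday, so the first Sunday is October 6.
1 February 2020 is a Saturday, so the first Sunday is February 2 and the fourth is February 23.
Daylight saving runs 6 October 2019 – 23 February 2020; 20 February 2020 is inside that window, so Velvik Isles is at UTC+07:00.
05:00 Velvik Isles − 7h = 22:00 UTC (rolling into the previous day, 19 February 2020).
1 November 2019 is a Friday, so the first Saturday is November 2 and the fourth is November 23.
1 April 2020 is a Wednesday, so Saturdays fall on 4, 11, 18, 25; the last is April 25.
At the standard offset (UTC−03:15), 22:00 UTC − 3h15m = 18:45 Soltara Coast standard time.
Daylight saving runs 23 November 2019 – 25 April 2020; the standard-time date in Soltara Coast, 19 February 2020, is inside that window, so Soltara Coast is at UTC−02:15.
22:00 UTC − 2h15m = 19:45 Soltara Coast.

19:45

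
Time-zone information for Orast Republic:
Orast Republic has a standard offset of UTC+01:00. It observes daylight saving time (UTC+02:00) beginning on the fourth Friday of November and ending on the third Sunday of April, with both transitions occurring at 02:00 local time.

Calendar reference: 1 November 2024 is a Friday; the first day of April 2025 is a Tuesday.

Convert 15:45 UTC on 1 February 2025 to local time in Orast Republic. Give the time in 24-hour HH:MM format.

17:45

1 November 2024 is a Friday, so the first Friday is November 1 and the fourth is November 22.
1 April 2025 is a Tuesday, so the first Sunday is April 6 and the third is April 20.
At the standard offset (UTC+01:00), 15:45 UTC + 1h = 16:45 Orast Republic standard time.
The standard-time date in Orast Republic, 1 February 2025, lies within the daylight-saving period (22 November 2024 – 20 April 2025), so Orast Republic is on daylight time, UTC+02:00.
15:45 UTC + 2h = 17:45 local.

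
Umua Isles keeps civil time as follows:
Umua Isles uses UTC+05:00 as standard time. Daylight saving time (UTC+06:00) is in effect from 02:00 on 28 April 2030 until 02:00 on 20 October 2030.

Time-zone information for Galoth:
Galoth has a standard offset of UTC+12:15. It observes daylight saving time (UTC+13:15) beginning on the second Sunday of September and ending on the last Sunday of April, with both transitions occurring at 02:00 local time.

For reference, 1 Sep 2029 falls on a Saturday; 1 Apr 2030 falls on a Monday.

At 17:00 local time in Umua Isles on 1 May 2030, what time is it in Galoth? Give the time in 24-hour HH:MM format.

1 May 2030 lies within the daylight-saving period (28 April – 20 October), so Umua Isles is on daylight time, UTC+06:00.
17:00 Umua Isles − 6h = 11:00 UTC.
1 September 2029 is a Saturday, so the first Sunday is September 2 and the second is September 9.
1 April 2030 is a Monday, so Sundays fall on 7, 14, 21, 28; the last is April 28.
At the standard offset (UTC+12:15), 11:00 UTC + 12h15m = 23:15 Galoth standard time.
The standard-time date in Galoth, 1 May 2030, is outside the daylight-saving period (9 September 2029 – 28 April 2030), so Galoth is on standard time, UTC+12:15.
11:00 UTC + 12h15m = 23:15 Galoth.

23:15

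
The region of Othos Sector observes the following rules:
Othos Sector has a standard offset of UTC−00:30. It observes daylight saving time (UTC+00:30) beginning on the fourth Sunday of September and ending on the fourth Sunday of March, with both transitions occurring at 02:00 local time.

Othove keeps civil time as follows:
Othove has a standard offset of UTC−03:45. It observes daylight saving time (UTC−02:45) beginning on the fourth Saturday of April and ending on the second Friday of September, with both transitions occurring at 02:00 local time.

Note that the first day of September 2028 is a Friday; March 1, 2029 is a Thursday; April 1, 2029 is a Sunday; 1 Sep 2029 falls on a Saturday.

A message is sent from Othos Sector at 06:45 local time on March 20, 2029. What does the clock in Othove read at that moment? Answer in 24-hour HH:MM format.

02:30

1 September 2028 is a Friday, so the first Sunday is September 3 and the fourth is September 24.
1 March 2029 is a Thursday, so the first Sunday is March 4 and the fourth is March 25.
March 20, 2029 falls between 24 September 2028 and 25 March 2029, so daylight saving is in effect and Othos Sector is at UTC+00:30.
06:45 Othos Sector − 0h30m = 06:15 UTC.
1 April 2029 is a Sunday, so the first Saturday is April 7 and the fourth is April 28.
1 September 2029 is a Saturday, so the first Friday is September 7 and the second is September 14.
At the standard offset (UTC−03:45), 06:15 UTC − 3h45m = 02:30 Othove standard time.
Daylight saving runs 28 April – 14 September; the standard-time date in Othove, March 20, 2029, is outside that window, so Othove is on standard time at UTC−03:45.
06:15 UTC − 3h45m = 02:30 Othove.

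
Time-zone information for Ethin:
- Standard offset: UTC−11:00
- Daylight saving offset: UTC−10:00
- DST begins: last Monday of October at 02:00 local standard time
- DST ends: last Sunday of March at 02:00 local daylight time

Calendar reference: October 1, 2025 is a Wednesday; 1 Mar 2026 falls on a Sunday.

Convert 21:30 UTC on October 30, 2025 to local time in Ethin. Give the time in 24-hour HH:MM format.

1 October 2025 is a Wednesday, so Mondays fall on 6, 13, 20, 27; the last is October 27.
1 March 2026 is a Sunday, so Sundays fall on 1, 8, 15, 22, 29; the last is March 29.
At the standard offset (UTC−11:00), 21:30 UTC − 11h = 10:30 Ethin standard time.
The standard-time date in Ethin, October 30, 2025, falls between 27 October 2025 and 29 March 2026, so daylight saving is in effect and Ethin is at UTC−10:00.
21:30 UTC − 10h = 11:30 local.

11:30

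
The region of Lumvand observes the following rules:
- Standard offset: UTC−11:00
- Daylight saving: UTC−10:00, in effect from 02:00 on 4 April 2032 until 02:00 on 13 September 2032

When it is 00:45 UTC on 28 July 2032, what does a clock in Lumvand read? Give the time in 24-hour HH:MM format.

14:45

At the standard offset (UTC−11:00), 00:45 UTC − 11h = 13:45 Lumvand standard time (rolling into the previous day, 27 July 2032).
Daylight saving runs 4 April – 13 September; the standard-time date in Lumvand, 27 July 2032, is inside that window, so Lumvand is at UTC−10:00.
00:45 UTC − 10h = 14:45 local (rolling into the previous day, 27 July 2032).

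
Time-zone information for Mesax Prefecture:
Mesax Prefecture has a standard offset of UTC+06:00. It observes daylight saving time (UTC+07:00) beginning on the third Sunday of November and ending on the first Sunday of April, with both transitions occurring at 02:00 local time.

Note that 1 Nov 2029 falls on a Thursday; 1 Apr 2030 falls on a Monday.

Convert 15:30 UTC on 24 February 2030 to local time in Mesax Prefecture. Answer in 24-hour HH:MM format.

1 November 2029 is a Thursday, so the first Sunday is November 4 and the third is November 18.
1 April 2030 is a Monday, so the first Sunday is April 7.
At the standard offset (UTC+06:00), 15:30 UTC + 6h = 21:30 Mesax Prefecture standard time.
Daylight saving runs 18 November 2029 – 7 April 2030; the standard-time date in Mesax Prefecture, 24 February 2030, is inside that window, so Mesax Prefecture is at UTC+07:00.
15:30 UTC + 7h = 22:30 local.

22:30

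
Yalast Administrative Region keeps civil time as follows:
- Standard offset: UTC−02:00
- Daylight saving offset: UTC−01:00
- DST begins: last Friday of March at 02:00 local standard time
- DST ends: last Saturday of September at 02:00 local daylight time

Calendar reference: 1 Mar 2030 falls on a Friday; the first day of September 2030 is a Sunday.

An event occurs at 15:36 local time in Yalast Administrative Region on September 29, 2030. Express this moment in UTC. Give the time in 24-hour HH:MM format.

1 March 2030 is a Friday, so Fridays fall on 1, 8, 15, 22, 29; the last is March 29.
1 September 2030 is a Sunday, so Saturdays fall on 7, 14, 21, 28; the last is September 28.
Daylight saving runs 29 March – 28 September; September 29, 2030 is outside that window, so Yalast Administrative Region is on standard time at UTC−02:00.
15:36 local + 2h = 17:36 UTC.

17:36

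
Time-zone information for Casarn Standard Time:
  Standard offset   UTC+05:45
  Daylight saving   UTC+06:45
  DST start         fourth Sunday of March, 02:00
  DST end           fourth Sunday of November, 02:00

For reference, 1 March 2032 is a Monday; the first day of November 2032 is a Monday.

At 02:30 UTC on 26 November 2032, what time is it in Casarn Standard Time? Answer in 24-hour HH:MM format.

09:15

1 March 2032 is a Monday, so the first Sunday is March 7 and the fourth is March 28.
1 November 2032 is a Monday, so the first Sunday is November 7 and the fourth is November 28.
At the standard offset (UTC+05:45), 02:30 UTC + 5h45m = 08:15 Casarn Standard Time standard time.
The standard-time date in Casarn Standard Time, 26 November 2032, falls between 28 March and 28 November, so daylight saving is in effect and Casarn Standard Time is at UTC+06:45.
02:30 UTC + 6h45m = 09:15 local.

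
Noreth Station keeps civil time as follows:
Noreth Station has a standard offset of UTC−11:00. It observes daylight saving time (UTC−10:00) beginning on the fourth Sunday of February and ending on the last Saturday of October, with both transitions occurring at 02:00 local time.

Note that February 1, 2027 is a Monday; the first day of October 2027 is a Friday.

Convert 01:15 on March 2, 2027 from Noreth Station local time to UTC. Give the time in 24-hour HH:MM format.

11:15

1 February 2027 is a Monday, so the first Sunday is February 7 and the fourth is February 28.
1 October 2027 is a Friday, so Saturdays fall on 2, 9, 16, 23, 30; the last is October 30.
Daylight saving runs 28 February – 30 October; March 2, 2027 is inside that window, so Noreth Station is at UTC−10:00.
01:15 local + 10h = 11:15 UTC.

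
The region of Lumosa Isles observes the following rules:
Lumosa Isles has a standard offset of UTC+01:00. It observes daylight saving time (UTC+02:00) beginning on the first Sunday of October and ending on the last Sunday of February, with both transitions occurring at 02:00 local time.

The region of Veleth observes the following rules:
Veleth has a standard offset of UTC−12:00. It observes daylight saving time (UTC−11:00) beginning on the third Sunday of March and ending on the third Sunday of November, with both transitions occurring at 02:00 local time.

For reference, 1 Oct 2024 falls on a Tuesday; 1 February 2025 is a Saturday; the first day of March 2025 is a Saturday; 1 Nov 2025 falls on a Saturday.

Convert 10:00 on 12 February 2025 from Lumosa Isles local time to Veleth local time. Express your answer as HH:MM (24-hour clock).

1 October 2024 is a Tuesday, so the first Sunday is October 6.
1 February 2025 is a Saturday, so Sundays fall on 2, 9, 16, 23; the last is February 23.
12 February 2025 falls between 6 October 2024 and 23 February 2025, so daylight saving is in effect and Lumosa Isles is at UTC+02:00.
10:00 Lumosa Isles − 2h = 08:00 UTC.
1 March 2025 is a Saturday, so the first Sunday is March 2 and the third is March 16.
1 November 2025 is a Saturday, so the first Sunday is November 2 and the third is November 16.
At the standard offset (UTC−12:00), 08:00 UTC − 12h = 20:00 Veleth standard time (rolling into the previous day, 11 February 2025).
Daylight saving runs 16 March – 16 November; the standard-time date in Veleth, 11 February 2025, is outside that window, so Veleth is on standard time at UTC−12:00.
08:00 UTC − 12h = 20:00 Veleth (rolling into the previous day, 11 February 2025).

20:00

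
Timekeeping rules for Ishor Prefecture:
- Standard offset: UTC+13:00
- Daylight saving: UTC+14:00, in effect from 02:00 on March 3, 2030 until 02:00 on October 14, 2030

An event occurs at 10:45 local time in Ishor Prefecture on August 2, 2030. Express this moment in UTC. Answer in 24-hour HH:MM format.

20:45

August 2, 2030 lies within the daylight-saving period (3 March – 14 October), so Ishor Prefecture is on daylight time, UTC+14:00.
10:45 local − 14h = 20:45 UTC (rolling into the previous day, 1 August 2030).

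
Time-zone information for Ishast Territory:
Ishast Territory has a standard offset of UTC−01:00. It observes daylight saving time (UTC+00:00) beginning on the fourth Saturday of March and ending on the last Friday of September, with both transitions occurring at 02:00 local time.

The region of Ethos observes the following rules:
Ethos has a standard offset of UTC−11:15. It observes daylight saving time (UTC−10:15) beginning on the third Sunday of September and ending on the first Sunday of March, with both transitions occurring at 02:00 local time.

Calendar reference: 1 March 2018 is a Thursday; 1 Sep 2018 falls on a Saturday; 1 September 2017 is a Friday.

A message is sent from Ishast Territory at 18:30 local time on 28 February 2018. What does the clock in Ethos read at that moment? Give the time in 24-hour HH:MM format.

1 March 2018 is a Thursday, so the first Saturday is March 3 and the fourth is March 24.
1 September 2018 is a Saturday, so Fridays fall on 7, 14, 21, 28; the last is September 28.
28 February 2018 is outside the daylight-saving period (24 March – 28 September), so Ishast Territory is on standard time, UTC−01:00.
18:30 Ishast Territory + 1h = 19:30 UTC.
1 September 2017 is a Friday, so the first Sunday is September 3 and the third is September 17.
1 March 2018 is a Thursday, so the first Sunday is March 4.
At the standard offset (UTC−11:15), 19:30 UTC − 11h15m = 08:15 Ethos standard time.
Daylight saving runs 17 September 2017 – 4 March 2018; the standard-time date in Ethos, 28 February 2018, is inside that window, so Ethos is at UTC−10:15.
19:30 UTC − 10h15m = 09:15 Ethos.

09:15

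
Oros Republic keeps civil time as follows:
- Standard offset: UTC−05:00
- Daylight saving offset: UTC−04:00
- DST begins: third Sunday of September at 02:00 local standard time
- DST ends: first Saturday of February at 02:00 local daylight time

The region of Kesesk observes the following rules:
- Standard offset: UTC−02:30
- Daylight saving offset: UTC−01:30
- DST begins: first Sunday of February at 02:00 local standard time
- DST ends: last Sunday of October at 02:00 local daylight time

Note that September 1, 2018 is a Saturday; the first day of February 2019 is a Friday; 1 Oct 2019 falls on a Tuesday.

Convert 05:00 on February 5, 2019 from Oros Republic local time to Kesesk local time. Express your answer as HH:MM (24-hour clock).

08:30

1 September 2018 is a Saturday, so the first Sunday is September 2 and the third is September 16.
1 February 2019 is a Friday, so the first Saturday is February 2.
February 5, 2019 is outside the daylight-saving period (16 September 2018 – 2 February 2019), so Oros Republic is on standard time, UTC−05:00.
05:00 Oros Republic + 5h = 10:00 UTC.
1 February 2019 is a Friday, so the first Sunday is February 3.
1 October 2019 is a Tuesday, so Sundays fall on 6, 13, 20, 27; the last is October 27.
At the standard offset (UTC−02:30), 10:00 UTC − 2h30m = 07:30 Kesesk standard time.
The standard-time date in Kesesk, February 5, 2019, falls between 3 February and 27 October, so daylight saving is in effect and Kesesk is at UTC−01:30.
10:00 UTC − 1h30m = 08:30 Kesesk.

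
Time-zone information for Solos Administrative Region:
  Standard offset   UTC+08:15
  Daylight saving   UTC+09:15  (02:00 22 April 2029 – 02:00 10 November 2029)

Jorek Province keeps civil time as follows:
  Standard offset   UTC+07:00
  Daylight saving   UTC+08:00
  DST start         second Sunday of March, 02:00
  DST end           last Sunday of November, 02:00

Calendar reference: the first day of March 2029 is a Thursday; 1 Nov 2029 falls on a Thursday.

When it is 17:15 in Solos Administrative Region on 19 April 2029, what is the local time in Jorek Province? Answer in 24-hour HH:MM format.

Daylight saving runs 22 April – 10 November; 19 April 2029 is outside that window, so Solos Administrative Region is on standard time at UTC+08:15.
17:15 Solos Administrative Region − 8h15m = 09:00 UTC.
1 March 2029 is a Thursday, so the first Sunday is March 4 and the second is March 11.
1 November 2029 is a Thursday, so Sundays fall on 4, 11, 18, 25; the last is November 25.
At the standard offset (UTC+07:00), 09:00 UTC + 7h = 16:00 Jorek Province standard time.
Daylight saving runs 11 March – 25 November; the standard-time date in Jorek Province, 19 April 2029, is inside that window, so Jorek Province is at UTC+08:00.
09:00 UTC + 8h = 17:00 Jorek Province.

17:00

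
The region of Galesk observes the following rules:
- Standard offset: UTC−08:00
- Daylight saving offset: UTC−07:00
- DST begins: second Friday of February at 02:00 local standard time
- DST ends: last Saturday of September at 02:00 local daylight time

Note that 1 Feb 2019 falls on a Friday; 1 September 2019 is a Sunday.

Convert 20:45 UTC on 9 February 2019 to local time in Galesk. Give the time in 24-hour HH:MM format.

1 February 2019 is a Friday, so the first Friday is February 1 and the second is February 8.
1 September 2019 is a Sunday, so Saturdays fall on 7, 14, 21, 28; the last is September 28.
At the standard offset (UTC−08:00), 20:45 UTC − 8h = 12:45 Galesk standard time.
Daylight saving runs 8 February – 28 September; the standard-time date in Galesk, 9 February 2019, is inside that window, so Galesk is at UTC−07:00.
20:45 UTC − 7h = 13:45 local.

13:45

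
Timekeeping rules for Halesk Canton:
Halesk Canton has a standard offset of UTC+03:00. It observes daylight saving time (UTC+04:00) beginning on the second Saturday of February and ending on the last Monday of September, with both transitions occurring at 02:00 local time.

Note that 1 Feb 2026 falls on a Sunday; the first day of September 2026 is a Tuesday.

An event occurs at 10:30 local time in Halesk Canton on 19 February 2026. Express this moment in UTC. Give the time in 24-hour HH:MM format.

06:30

1 February 2026 is a Sunday, so the first Saturday is February 7 and the second is February 14.
1 September 2026 is a Tuesday, so Mondays fall on 7, 14, 21, 28; the last is September 28.
Daylight saving runs 14 February – 28 September; 19 February 2026 is inside that window, so Halesk Canton is at UTC+04:00.
10:30 local − 4h = 06:30 UTC.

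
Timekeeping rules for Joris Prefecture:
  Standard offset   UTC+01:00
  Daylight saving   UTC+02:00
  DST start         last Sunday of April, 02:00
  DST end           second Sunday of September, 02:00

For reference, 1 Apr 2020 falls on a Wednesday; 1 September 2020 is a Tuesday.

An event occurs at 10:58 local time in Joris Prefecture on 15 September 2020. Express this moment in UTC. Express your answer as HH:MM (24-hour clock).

1 April 2020 is a Wednesday, so Sundays fall on 5, 12, 19, 26; the last is April 26.
1 September 2020 is a Tuesday, so the first Sunday is September 6 and the second is September 13.
Daylight saving runs 26 April – 13 September; 15 September 2020 is outside that window, so Joris Prefecture is on standard time at UTC+01:00.
10:58 local − 1h = 09:58 UTC.

09:58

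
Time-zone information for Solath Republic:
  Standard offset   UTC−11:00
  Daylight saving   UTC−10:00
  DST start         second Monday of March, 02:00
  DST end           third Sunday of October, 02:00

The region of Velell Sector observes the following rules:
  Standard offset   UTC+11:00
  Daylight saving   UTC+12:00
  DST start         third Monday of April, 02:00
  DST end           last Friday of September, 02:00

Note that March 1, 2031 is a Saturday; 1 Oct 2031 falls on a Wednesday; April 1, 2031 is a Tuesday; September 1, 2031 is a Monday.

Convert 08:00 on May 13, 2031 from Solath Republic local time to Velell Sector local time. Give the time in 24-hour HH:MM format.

1 March 2031 is a Saturday, so the first Monday is March 3 and the second is March 10.
1 October 2031 is a Wednesday, so the first Sunday is October 5 and the third is October 19.
Daylight saving runs 10 March – 19 October; May 13, 2031 is inside that window, so Solath Republic is at UTC−10:00.
08:00 Solath Republic + 10h = 18:00 UTC.
1 April 2031 is a Tuesday, so the first Monday is April 7 and the third is April 21.
1 September 2031 is a Monday, so Fridays fall on 5, 12, 19, 26; the last is September 26.
At the standard offset (UTC+11:00), 18:00 UTC + 11h = 05:00 Velell Sector standard time (rolling into the next day, 14 May 2031).
The standard-time date in Velell Sector, May 14, 2031, lies within the daylight-saving period (21 April – 26 September), so Velell Sector is on daylight time, UTC+12:00.
18:00 UTC + 12h = 06:00 Velell Sector (rolling into the next day, 14 May 2031).

06:00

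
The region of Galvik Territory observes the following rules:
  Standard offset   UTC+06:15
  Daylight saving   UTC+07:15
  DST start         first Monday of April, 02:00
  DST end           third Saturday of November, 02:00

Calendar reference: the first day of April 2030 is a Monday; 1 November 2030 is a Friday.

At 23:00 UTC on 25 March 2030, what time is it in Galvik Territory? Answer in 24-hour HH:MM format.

1 April 2030 is a Monday, so the first Monday is April 1.
1 November 2030 is a Friday, so the first Saturday is November 2 and the third is November 16.
At the standard offset (UTC+06:15), 23:00 UTC + 6h15m = 05:15 Galvik Territory standard time (rolling into the next day, 26 March 2030).
The standard-time date in Galvik Territory, 26 March 2030, does not fall between 1 April and 16 November, so daylight saving is not in effect and Galvik Territory is at UTC+06:15.
23:00 UTC + 6h15m = 05:15 local (rolling into the next day, 26 March 2030).

05:15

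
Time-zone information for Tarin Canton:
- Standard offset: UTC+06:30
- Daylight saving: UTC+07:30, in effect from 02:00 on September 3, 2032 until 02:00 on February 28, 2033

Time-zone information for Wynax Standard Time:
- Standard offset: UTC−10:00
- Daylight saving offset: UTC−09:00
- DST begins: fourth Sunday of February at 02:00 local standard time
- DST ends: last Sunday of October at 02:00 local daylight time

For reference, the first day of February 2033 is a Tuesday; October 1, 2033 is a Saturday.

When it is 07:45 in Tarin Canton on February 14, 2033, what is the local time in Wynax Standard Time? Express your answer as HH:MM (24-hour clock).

14:15

February 14, 2033 lies within the daylight-saving period (3 September 2032 – 28 February 2033), so Tarin Canton is on daylight time, UTC+07:30.
07:45 Tarin Canton − 7h30m = 00:15 UTC.
1 February 2033 is a Tuesday, so the first Sunday is February 6 and the fourth is February 27.
1 October 2033 is a Saturday, so Sundays fall on 2, 9, 16, 23, 30; the last is October 30.
At the standard offset (UTC−10:00), 00:15 UTC − 10h = 14:15 Wynax Standard Time standard time (rolling into the previous day, 13 February 2033).
The standard-time date in Wynax Standard Time, February 13, 2033, does not fall between 27 February and 30 October, so daylight saving is not in effect and Wynax Standard Time is at UTC−10:00.
00:15 UTC − 10h = 14:15 Wynax Standard Time (rolling into the previous day, 13 February 2033).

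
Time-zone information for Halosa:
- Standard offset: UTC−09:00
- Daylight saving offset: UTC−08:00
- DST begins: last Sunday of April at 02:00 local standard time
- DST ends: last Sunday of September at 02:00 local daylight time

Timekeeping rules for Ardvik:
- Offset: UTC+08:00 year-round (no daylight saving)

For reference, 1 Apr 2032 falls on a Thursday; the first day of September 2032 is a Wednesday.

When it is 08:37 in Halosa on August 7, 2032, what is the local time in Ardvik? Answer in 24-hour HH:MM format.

00:37

1 April 2032 is a Thursday, so Sundays fall on 4, 11, 18, 25; the last is April 25.
1 September 2032 is a Wednesday, so Sundays fall on 5, 12, 19, 26; the last is September 26.
August 7, 2032 lies within the daylight-saving period (25 April – 26 September), so Halosa is on daylight time, UTC−08:00.
08:37 Halosa + 8h = 16:37 UTC.
Ardvik stays on UTC+08:00 all year.
16:37 UTC + 8h = 00:37 Ardvik (rolling into the next day, 8 August 2032).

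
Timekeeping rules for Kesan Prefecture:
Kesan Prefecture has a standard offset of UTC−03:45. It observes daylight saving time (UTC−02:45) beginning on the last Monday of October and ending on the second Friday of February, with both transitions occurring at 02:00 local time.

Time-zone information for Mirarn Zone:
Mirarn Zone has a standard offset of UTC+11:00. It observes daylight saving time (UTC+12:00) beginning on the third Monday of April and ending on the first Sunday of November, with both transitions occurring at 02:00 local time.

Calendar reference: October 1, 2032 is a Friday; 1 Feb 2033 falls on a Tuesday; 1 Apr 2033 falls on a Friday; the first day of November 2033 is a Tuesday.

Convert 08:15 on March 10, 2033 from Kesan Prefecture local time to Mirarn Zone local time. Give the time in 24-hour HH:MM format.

1 October 2032 is a Friday, so Mondays fall on 4, 11, 18, 25; the last is October 25.
1 February 2033 is a Tuesday, so the first Friday is February 4 and the second is February 11.
March 10, 2033 does not fall between 25 October 2032 and 11 February 2033, so daylight saving is not in effect and Kesan Prefecture is at UTC−03:45.
08:15 Kesan Prefecture + 3h45m = 12:00 UTC.
1 April 2033 is a Friday, so the first Monday is April 4 and the third is April 18.
1 November 2033 is a Tuesday, so the first Sunday is November 6.
At the standard offset (UTC+11:00), 12:00 UTC + 11h = 23:00 Mirarn Zone standard time.
Daylight saving runs 18 April – 6 November; the standard-time date in Mirarn Zone, March 10, 2033, is outside that window, so Mirarn Zone is on standard time at UTC+11:00.
12:00 UTC + 11h = 23:00 Mirarn Zone.

23:00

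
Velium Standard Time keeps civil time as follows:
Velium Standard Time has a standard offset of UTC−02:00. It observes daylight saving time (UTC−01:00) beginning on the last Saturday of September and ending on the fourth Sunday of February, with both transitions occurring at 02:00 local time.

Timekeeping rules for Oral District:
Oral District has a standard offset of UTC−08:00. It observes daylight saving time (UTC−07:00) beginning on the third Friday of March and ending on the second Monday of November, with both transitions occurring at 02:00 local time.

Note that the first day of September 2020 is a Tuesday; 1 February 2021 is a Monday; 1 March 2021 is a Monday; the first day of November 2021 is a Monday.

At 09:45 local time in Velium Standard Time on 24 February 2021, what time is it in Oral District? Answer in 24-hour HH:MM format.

1 September 2020 is a Tuesday, so Saturdays fall on 5, 12, 19, 26; the last is September 26.
1 February 2021 is a Monday, so the first Sunday is February 7 and the fourth is February 28.
Daylight saving runs 26 September 2020 – 28 February 2021; 24 February 2021 is inside that window, so Velium Standard Time is at UTC−01:00.
09:45 Velium Standard Time + 1h = 10:45 UTC.
1 March 2021 is a Monday, so the first Friday is March 5 and the third is March 19.
1 November 2021 is a Monday, so the first Monday is November 1 and the second is November 8.
At the standard offset (UTC−08:00), 10:45 UTC − 8h = 02:45 Oral District standard time.
The standard-time date in Oral District, 24 February 2021, is outside the daylight-saving period (19 March – 8 November), so Oral District is on standard time, UTC−08:00.
10:45 UTC − 8h = 02:45 Oral District.

02:45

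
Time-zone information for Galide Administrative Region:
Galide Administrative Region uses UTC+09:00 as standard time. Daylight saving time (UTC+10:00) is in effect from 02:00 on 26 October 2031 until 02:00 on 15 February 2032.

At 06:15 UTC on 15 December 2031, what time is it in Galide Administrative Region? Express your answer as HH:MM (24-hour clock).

At the standard offset (UTC+09:00), 06:15 UTC + 9h = 15:15 Galide Administrative Region standard time.
Daylight saving runs 26 October 2031 – 15 February 2032; the standard-time date in Galide Administrative Region, 15 December 2031, is inside that window, so Galide Administrative Region is at UTC+10:00.
06:15 UTC + 10h = 16:15 local.

16:15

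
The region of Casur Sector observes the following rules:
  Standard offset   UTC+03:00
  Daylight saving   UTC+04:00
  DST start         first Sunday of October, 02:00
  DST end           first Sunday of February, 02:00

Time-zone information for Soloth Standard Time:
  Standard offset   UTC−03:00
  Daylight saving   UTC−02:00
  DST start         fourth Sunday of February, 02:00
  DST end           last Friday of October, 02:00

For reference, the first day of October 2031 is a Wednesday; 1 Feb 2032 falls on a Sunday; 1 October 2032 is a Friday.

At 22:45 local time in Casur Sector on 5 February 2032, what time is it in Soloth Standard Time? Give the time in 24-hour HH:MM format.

16:45

1 October 2031 is a Wednesday, so the first Sunday is October 5.
1 February 2032 is a Sunday, so the first Sunday is February 1.
5 February 2032 does not fall between 5 October 2031 and 1 February 2032, so daylight saving is not in effect and Casur Sector is at UTC+03:00.
22:45 Casur Sector − 3h = 19:45 UTC.
1 February 2032 is a Sunday, so the first Sunday is February 1 and the fourth is February 22.
1 October 2032 is a Friday, so Fridays fall on 1, 8, 15, 22, 29; the last is October 29.
At the standard offset (UTC−03:00), 19:45 UTC − 3h = 16:45 Soloth Standard Time standard time.
The standard-time date in Soloth Standard Time, 5 February 2032, does not fall between 22 February and 29 October, so daylight saving is not in effect and Soloth Standard Time is at UTC−03:00.
19:45 UTC − 3h = 16:45 Soloth Standard Time.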